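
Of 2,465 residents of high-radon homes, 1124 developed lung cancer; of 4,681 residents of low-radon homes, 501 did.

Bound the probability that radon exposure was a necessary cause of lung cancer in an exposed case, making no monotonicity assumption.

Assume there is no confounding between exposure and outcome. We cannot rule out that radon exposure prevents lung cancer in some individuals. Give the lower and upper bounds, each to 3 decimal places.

0.765 ≤ PN ≤ 1.000

p₁ = P(outcome | exposed) = 1124/2465 = 0.45598
p₀ = P(outcome | unexposed) = 501/4681 = 0.10703
Under exogeneity alone the bounds on PN are max{0,(p₁−p₀)/p₁} ≤ PN ≤ min{1,(1−p₀)/p₁}.
  lower = (p₁ − p₀)/p₁ = 0.34896 / 0.45598 ≈ 0.7653
  upper = min{1, (1 − p₀)/p₁} = 0.89297 / 0.45598 ≈ 1.9583 → capped at 1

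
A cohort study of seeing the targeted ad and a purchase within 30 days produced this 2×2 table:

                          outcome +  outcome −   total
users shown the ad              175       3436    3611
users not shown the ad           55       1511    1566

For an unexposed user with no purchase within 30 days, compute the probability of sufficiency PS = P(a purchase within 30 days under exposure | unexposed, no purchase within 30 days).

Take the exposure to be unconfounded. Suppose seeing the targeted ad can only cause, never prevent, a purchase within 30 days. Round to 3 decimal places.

p₁ = P(outcome | exposed) = 175/3611 = 0.048463
p₀ = P(outcome | unexposed) = 55/1566 = 0.035121
Under exogeneity and monotonicity, PS = (p₁ − p₀) / (1 − p₀).
PS = (0.048463 − 0.035121) / (1 − 0.035121) = 0.013342 / 0.96488 ≈ 0.0138

PS ≈ 0.014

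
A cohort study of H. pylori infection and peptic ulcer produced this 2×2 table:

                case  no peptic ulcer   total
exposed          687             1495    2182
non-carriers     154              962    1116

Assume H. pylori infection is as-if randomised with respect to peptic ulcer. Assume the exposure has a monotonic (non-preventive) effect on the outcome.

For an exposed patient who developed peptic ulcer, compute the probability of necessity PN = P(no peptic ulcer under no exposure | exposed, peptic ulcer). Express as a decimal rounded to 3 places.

PN ≈ 0.562

p₁ = P(outcome | exposed) = 687/2182 = 0.31485
p₀ = P(outcome | unexposed) = 154/1116 = 0.13799
Under exogeneity and monotonicity, PN = (p₁ − p₀)/p₁.
PN = (0.31485 − 0.13799) / 0.31485 ≈ 0.5617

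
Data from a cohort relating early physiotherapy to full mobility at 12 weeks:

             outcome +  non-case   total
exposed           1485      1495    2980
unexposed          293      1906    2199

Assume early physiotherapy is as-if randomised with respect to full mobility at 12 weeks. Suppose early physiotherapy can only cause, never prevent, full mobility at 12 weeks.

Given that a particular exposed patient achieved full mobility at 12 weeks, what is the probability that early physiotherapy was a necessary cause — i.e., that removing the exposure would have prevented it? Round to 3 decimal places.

PN ≈ 0.733

p₁ = P(outcome | exposed) = 1485/2980 = 0.49832
p₀ = P(outcome | unexposed) = 293/2199 = 0.13324
Under exogeneity and monotonicity, PN = (p₁ − p₀)/p₁.
PN = (0.49832 − 0.13324) / 0.49832 ≈ 0.7326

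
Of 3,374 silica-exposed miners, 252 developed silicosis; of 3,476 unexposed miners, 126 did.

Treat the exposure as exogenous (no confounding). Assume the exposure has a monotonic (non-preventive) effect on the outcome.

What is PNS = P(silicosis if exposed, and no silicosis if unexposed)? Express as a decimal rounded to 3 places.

p₁ = P(outcome | exposed) = 252/3374 = 0.074689
p₀ = P(outcome | unexposed) = 126/3476 = 0.036249
Under exogeneity and monotonicity, PNS = p₁ − p₀.
PNS = 0.074689 − 0.036249 = 0.03844

PNS ≈ 0.038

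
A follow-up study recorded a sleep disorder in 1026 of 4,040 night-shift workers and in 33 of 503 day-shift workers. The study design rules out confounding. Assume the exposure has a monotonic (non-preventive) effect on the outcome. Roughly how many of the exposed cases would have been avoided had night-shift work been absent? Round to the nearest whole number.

p₁ = P(outcome | exposed) = 1026/4040 = 0.25396
p₀ = P(outcome | unexposed) = 33/503 = 0.065606
PN = (p₁ − p₀)/p₁ = (0.25396 − 0.065606) / 0.25396 ≈ 0.74167.
Attributable cases ≈ PN × (exposed cases) = 0.74167 × 1026 ≈ 760.95.

about 761 cases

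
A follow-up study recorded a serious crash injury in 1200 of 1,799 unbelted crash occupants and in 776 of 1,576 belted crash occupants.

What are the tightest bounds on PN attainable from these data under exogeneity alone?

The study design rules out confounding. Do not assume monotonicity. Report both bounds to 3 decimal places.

0.262 ≤ PN ≤ 0.761

p₁ = P(outcome | exposed) = 1200/1799 = 0.66704
p₀ = P(outcome | unexposed) = 776/1576 = 0.49239
Under exogeneity alone the bounds on PN are max{0,(p₁−p₀)/p₁} ≤ PN ≤ min{1,(1−p₀)/p₁}.
  lower = (p₁ − p₀)/p₁ = 0.17465 / 0.66704 ≈ 0.2618
  upper = min{1, (1 − p₀)/p₁} = 0.50761 / 0.66704 ≈ 0.7610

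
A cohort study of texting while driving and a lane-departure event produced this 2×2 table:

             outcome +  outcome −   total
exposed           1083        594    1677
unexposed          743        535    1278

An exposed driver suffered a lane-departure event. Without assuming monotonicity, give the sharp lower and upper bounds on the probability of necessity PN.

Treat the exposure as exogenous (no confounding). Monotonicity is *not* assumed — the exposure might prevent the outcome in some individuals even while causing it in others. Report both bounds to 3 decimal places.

0.100 ≤ PN ≤ 0.648

p₁ = P(outcome | exposed) = 1083/1677 = 0.6458
p₀ = P(outcome | unexposed) = 743/1278 = 0.58138
Under exogeneity alone the bounds on PN are max{0,(p₁−p₀)/p₁} ≤ PN ≤ min{1,(1−p₀)/p₁}.
  lower = (p₁ − p₀)/p₁ = 0.064419 / 0.6458 ≈ 0.0998
  upper = min{1, (1 − p₀)/p₁} = 0.41862 / 0.6458 ≈ 0.6482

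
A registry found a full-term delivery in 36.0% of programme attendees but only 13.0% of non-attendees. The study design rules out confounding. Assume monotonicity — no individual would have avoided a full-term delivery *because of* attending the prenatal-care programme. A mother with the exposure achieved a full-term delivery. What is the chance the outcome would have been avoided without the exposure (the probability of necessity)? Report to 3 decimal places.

p₁ = 0.36, p₀ = 0.13.
Under exogeneity and monotonicity, PN = (p₁ − p₀) / p₁.
PN = (0.36 − 0.13) / 0.36 = 0.23 / 0.36 ≈ 0.6389

PN ≈ 0.639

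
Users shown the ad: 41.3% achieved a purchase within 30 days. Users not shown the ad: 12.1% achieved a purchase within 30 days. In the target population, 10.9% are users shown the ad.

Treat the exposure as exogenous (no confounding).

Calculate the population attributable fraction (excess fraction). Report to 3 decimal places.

p₁ = 0.413, p₀ = 0.121.
Overall risk P(Y=1) = π·p₁ + (1−π)·p₀ = 0.109×0.413 + 0.891×0.121 = 0.15283.
Under exogeneity, PAF = [P(Y=1) − p₀] / P(Y=1).
PAF = (0.15283 − 0.121) / 0.15283 ≈ 0.2083

PAF ≈ 0.208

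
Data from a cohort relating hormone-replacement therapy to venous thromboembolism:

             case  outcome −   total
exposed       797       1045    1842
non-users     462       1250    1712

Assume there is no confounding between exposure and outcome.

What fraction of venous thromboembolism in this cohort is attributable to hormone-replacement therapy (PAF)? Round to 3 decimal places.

PAF ≈ 0.238

p₁ = P(outcome | exposed) = 797/1842 = 0.43268
p₀ = P(outcome | unexposed) = 462/1712 = 0.26986
Exposure prevalence π = 1842/3554 = 0.51829; overall risk P(Y=1) = 0.35425.
Under exogeneity, PAF = [P(Y=1) − p₀]/P(Y=1).
PAF = (0.35425 − 0.26986) / 0.35425 ≈ 0.2382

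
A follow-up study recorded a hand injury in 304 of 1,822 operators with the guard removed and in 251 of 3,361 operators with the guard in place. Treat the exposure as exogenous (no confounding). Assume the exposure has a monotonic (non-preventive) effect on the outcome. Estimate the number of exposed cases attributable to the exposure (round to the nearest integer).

p₁ = P(outcome | exposed) = 304/1822 = 0.16685
p₀ = P(outcome | unexposed) = 251/3361 = 0.07468
PN = (p₁ − p₀)/p₁ = (0.16685 − 0.07468) / 0.16685 ≈ 0.55241.
Attributable cases ≈ PN × (exposed cases) = 0.55241 × 304 ≈ 167.93.

about 168 cases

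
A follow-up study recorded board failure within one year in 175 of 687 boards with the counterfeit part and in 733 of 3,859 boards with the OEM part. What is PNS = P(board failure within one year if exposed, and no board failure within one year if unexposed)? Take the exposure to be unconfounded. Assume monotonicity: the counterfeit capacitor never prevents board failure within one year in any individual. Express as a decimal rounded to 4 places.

p₁ = P(outcome | exposed) = 175/687 = 0.25473
p₀ = P(outcome | unexposed) = 733/3859 = 0.18995
Under exogeneity and monotonicity, PNS = p₁ − p₀.
PNS = 0.25473 − 0.18995 = 0.064785

PNS ≈ 0.0648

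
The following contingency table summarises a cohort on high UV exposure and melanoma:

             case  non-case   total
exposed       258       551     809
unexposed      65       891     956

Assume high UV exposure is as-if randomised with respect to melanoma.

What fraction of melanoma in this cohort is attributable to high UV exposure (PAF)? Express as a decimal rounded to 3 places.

p₁ = P(outcome | exposed) = 258/809 = 0.31891
p₀ = P(outcome | unexposed) = 65/956 = 0.067992
Exposure prevalence π = 809/1765 = 0.45836; overall risk P(Y=1) = 0.183.
Under exogeneity, PAF = [P(Y=1) − p₀]/P(Y=1).
PAF = (0.183 − 0.067992) / 0.183 ≈ 0.6285

PAF ≈ 0.628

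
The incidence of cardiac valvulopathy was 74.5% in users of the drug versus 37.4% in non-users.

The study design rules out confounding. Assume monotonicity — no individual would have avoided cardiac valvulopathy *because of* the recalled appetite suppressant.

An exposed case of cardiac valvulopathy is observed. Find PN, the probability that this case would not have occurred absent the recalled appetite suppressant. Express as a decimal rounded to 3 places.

PN ≈ 0.498

p₁ = 0.745, p₀ = 0.374.
Under exogeneity and monotonicity, PN = (p₁ − p₀) / p₁.
PN = (0.745 − 0.374) / 0.745 = 0.371 / 0.745 ≈ 0.4980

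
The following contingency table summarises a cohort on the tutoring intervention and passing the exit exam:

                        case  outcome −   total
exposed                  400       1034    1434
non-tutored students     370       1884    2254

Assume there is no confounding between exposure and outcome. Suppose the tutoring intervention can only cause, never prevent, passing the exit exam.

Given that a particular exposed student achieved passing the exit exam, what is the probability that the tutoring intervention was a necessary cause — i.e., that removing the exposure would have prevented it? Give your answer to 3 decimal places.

p₁ = P(outcome | exposed) = 400/1434 = 0.27894
p₀ = P(outcome | unexposed) = 370/2254 = 0.16415
Under exogeneity and monotonicity, PN = (p₁ − p₀)/p₁.
PN = (0.27894 − 0.16415) / 0.27894 ≈ 0.4115

PN ≈ 0.412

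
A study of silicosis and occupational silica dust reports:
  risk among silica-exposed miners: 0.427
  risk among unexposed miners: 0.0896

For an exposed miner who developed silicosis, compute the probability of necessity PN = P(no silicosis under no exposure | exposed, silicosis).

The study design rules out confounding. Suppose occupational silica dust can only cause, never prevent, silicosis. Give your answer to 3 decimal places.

PN ≈ 0.790

Let p₁ = 0.427, p₀ = 0.0896.
Under exogeneity and monotonicity, PN = (p₁ − p₀) / p₁.
PN = (0.427 − 0.0896) / 0.427 = 0.3374 / 0.427 ≈ 0.7902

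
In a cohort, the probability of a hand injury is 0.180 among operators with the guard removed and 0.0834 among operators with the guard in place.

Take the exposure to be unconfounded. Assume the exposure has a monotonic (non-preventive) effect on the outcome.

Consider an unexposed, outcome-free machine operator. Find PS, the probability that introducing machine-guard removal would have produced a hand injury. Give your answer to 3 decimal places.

Let p₁ = 0.18, p₀ = 0.0834.
Under exogeneity and monotonicity, PS = (p₁ − p₀) / (1 − p₀).
PS = (0.18 − 0.0834) / (1 − 0.0834) = 0.0966 / 0.9166 ≈ 0.1054

PS ≈ 0.105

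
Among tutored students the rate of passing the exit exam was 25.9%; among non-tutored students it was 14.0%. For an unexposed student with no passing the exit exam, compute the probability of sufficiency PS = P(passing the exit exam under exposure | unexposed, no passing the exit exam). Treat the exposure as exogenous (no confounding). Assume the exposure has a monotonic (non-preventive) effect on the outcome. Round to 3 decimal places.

PS ≈ 0.138

p₁ = 0.259, p₀ = 0.14.
Under exogeneity and monotonicity, PS = (p₁ − p₀) / (1 − p₀).
PS = (0.259 − 0.14) / (1 − 0.14) = 0.119 / 0.86 ≈ 0.1384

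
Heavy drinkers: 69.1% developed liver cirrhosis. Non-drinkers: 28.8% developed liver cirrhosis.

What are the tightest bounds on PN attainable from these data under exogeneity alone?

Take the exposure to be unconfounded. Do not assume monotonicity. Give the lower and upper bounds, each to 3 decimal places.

0.583 ≤ PN ≤ 1.000

p₁ = 0.691, p₀ = 0.288.
Under exogeneity alone the bounds on PN are max{0,(p₁−p₀)/p₁} ≤ PN ≤ min{1,(1−p₀)/p₁}.
  lower = (p₁ − p₀)/p₁ = 0.403 / 0.691 ≈ 0.5832
  upper = min{1, (1 − p₀)/p₁} = 0.712 / 0.691 ≈ 1.0304 → capped at 1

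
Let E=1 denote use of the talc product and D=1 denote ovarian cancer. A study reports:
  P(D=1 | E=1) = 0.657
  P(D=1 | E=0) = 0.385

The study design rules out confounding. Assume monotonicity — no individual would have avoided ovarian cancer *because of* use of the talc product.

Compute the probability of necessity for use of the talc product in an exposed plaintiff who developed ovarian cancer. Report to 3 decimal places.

PN ≈ 0.414

Let p₁ = 0.657, p₀ = 0.385.
Under exogeneity and monotonicity, PN = (p₁ − p₀) / p₁.
PN = (0.657 − 0.385) / 0.657 = 0.272 / 0.657 ≈ 0.4140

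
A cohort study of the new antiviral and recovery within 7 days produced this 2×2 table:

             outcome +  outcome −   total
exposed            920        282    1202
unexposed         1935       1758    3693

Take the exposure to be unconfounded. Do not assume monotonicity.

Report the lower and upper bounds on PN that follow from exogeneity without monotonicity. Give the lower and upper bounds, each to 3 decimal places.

p₁ = P(outcome | exposed) = 920/1202 = 0.76539
p₀ = P(outcome | unexposed) = 1935/3693 = 0.52396
Under exogeneity alone the bounds on PN are max{0,(p₁−p₀)/p₁} ≤ PN ≤ min{1,(1−p₀)/p₁}.
  lower = (p₁ − p₀)/p₁ = 0.24143 / 0.76539 ≈ 0.3154
  upper = min{1, (1 − p₀)/p₁} = 0.47604 / 0.76539 ≈ 0.6220

0.315 ≤ PN ≤ 0.622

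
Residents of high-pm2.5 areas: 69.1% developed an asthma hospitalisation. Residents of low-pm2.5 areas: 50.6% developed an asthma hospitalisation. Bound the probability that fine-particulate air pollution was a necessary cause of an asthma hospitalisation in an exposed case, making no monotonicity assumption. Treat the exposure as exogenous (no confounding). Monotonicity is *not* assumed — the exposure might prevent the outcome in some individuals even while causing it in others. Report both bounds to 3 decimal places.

0.268 ≤ PN ≤ 0.715

p₁ = 0.691, p₀ = 0.506.
Under exogeneity alone the bounds on PN are max{0,(p₁−p₀)/p₁} ≤ PN ≤ min{1,(1−p₀)/p₁}.
  lower = (p₁ − p₀)/p₁ = 0.185 / 0.691 ≈ 0.2677
  upper = min{1, (1 − p₀)/p₁} = 0.494 / 0.691 ≈ 0.7149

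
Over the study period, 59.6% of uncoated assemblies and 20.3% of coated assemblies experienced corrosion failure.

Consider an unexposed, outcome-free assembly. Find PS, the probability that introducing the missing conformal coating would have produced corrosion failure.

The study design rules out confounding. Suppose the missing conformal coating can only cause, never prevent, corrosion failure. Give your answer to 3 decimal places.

PS ≈ 0.493

p₁ = 0.596, p₀ = 0.203.
Under exogeneity and monotonicity, PS = (p₁ − p₀) / (1 − p₀).
PS = (0.596 − 0.203) / (1 − 0.203) = 0.393 / 0.797 ≈ 0.4931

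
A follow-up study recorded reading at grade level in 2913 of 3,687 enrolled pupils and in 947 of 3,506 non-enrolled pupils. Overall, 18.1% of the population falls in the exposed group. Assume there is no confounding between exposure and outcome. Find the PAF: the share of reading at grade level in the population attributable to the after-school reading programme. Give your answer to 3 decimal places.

PAF ≈ 0.258

p₁ = P(outcome | exposed) = 2913/3687 = 0.79007
p₀ = P(outcome | unexposed) = 947/3506 = 0.27011
Overall risk P(Y=1) = π·p₁ + (1−π)·p₀ = 0.181×0.79007 + 0.819×0.27011 = 0.36422.
Under exogeneity, PAF = [P(Y=1) − p₀] / P(Y=1).
PAF = (0.36422 − 0.27011) / 0.36422 ≈ 0.2584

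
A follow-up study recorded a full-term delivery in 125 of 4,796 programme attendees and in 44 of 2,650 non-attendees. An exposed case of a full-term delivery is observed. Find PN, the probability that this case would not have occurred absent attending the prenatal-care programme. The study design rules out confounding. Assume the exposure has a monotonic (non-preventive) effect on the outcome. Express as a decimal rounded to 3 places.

PN ≈ 0.363

p₁ = P(outcome | exposed) = 125/4796 = 0.026063
p₀ = P(outcome | unexposed) = 44/2650 = 0.016604
Under exogeneity and monotonicity, PN = (p₁ − p₀) / p₁.
PN = (0.026063 − 0.016604) / 0.026063 = 0.0094596 / 0.026063 ≈ 0.3629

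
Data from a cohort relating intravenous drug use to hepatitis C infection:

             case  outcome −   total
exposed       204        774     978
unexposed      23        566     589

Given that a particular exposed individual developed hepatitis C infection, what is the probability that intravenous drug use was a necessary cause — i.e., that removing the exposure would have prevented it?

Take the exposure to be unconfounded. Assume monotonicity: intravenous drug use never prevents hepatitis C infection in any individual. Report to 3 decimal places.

PN ≈ 0.813

p₁ = P(outcome | exposed) = 204/978 = 0.20859
p₀ = P(outcome | unexposed) = 23/589 = 0.039049
Under exogeneity and monotonicity, PN = (p₁ − p₀)/p₁.
PN = (0.20859 − 0.039049) / 0.20859 ≈ 0.8128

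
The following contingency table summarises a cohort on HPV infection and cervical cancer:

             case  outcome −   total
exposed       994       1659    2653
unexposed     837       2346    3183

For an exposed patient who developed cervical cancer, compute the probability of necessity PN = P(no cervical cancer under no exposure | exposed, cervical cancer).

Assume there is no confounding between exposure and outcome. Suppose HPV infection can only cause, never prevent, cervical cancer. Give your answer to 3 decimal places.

PN ≈ 0.298

p₁ = P(outcome | exposed) = 994/2653 = 0.37467
p₀ = P(outcome | unexposed) = 837/3183 = 0.26296
Under exogeneity and monotonicity, PN = (p₁ − p₀)/p₁.
PN = (0.37467 − 0.26296) / 0.37467 ≈ 0.2982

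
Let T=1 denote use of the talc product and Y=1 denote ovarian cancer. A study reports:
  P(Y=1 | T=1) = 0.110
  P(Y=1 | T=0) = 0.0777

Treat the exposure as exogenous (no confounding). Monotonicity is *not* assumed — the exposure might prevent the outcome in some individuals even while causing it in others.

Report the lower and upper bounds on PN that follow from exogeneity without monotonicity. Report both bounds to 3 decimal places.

0.294 ≤ PN ≤ 1.000

Let p₁ = 0.11, p₀ = 0.0777.
Under exogeneity alone the bounds on PN are max{0,(p₁−p₀)/p₁} ≤ PN ≤ min{1,(1−p₀)/p₁}.
  lower = (p₁ − p₀)/p₁ = 0.0323 / 0.11 ≈ 0.2936
  upper = min{1, (1 − p₀)/p₁} = 0.9223 / 0.11 ≈ 8.3845 → capped at 1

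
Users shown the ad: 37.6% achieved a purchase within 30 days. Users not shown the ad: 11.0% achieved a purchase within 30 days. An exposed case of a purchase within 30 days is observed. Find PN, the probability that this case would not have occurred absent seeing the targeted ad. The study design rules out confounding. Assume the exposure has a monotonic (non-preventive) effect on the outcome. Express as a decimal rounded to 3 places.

p₁ = 0.376, p₀ = 0.11.
Under exogeneity and monotonicity, PN = (p₁ − p₀) / p₁.
PN = (0.376 − 0.11) / 0.376 = 0.266 / 0.376 ≈ 0.7074

PN ≈ 0.707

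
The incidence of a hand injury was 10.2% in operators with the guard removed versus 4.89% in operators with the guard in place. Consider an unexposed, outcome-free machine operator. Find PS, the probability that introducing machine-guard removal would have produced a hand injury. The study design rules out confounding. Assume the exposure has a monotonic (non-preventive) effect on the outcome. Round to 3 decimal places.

PS ≈ 0.056

p₁ = 0.102, p₀ = 0.0489.
Under exogeneity and monotonicity, PS = (p₁ − p₀) / (1 − p₀).
PS = (0.102 − 0.0489) / (1 − 0.0489) = 0.0531 / 0.9511 ≈ 0.0558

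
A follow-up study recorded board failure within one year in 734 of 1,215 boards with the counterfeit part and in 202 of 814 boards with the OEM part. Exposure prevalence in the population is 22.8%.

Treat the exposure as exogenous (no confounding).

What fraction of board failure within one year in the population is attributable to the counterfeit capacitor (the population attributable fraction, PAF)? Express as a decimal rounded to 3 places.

p₁ = P(outcome | exposed) = 734/1215 = 0.60412
p₀ = P(outcome | unexposed) = 202/814 = 0.24816
Overall risk P(Y=1) = π·p₁ + (1−π)·p₀ = 0.228×0.60412 + 0.772×0.24816 = 0.32932.
Under exogeneity, PAF = [P(Y=1) − p₀] / P(Y=1).
PAF = (0.32932 − 0.24816) / 0.32932 ≈ 0.2464

PAF ≈ 0.246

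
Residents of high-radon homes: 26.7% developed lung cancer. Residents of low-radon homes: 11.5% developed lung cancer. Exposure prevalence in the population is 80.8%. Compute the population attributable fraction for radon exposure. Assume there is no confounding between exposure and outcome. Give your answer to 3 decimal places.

PAF ≈ 0.516

p₁ = 0.267, p₀ = 0.115.
Overall risk P(Y=1) = π·p₁ + (1−π)·p₀ = 0.808×0.267 + 0.192×0.115 = 0.23782.
Under exogeneity, PAF = [P(Y=1) − p₀] / P(Y=1).
PAF = (0.23782 − 0.115) / 0.23782 ≈ 0.5164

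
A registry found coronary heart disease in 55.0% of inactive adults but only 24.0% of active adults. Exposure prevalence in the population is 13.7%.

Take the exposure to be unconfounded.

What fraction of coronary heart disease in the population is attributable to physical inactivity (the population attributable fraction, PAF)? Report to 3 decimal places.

PAF ≈ 0.150

p₁ = 0.55, p₀ = 0.24.
Overall risk P(Y=1) = π·p₁ + (1−π)·p₀ = 0.137×0.55 + 0.863×0.24 = 0.28247.
Under exogeneity, PAF = [P(Y=1) − p₀] / P(Y=1).
PAF = (0.28247 − 0.24) / 0.28247 ≈ 0.1504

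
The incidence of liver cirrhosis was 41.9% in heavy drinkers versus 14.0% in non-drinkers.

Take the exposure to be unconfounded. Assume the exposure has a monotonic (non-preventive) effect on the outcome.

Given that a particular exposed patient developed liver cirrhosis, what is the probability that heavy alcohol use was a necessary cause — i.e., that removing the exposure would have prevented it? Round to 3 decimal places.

p₁ = 0.419, p₀ = 0.14.
Under exogeneity and monotonicity, PN = (p₁ − p₀) / p₁.
PN = (0.419 − 0.14) / 0.419 = 0.279 / 0.419 ≈ 0.6659

PN ≈ 0.666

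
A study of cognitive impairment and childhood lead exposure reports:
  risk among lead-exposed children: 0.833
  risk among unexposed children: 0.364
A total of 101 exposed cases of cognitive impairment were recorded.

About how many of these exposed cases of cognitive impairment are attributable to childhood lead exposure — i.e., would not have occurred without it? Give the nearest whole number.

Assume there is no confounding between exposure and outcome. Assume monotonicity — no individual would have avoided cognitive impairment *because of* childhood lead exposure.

Let p₁ = 0.833, p₀ = 0.364.
PN = (p₁ − p₀)/p₁ = (0.833 − 0.364) / 0.833 ≈ 0.56303.
Attributable cases ≈ PN × (exposed cases) = 0.56303 × 101 ≈ 56.87.

about 57 cases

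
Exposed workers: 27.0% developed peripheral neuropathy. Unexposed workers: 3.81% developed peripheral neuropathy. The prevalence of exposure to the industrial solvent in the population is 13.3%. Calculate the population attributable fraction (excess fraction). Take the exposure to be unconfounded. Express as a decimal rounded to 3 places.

p₁ = 0.27, p₀ = 0.0381.
Overall risk P(Y=1) = π·p₁ + (1−π)·p₀ = 0.133×0.27 + 0.867×0.0381 = 0.068943.
Under exogeneity, PAF = [P(Y=1) − p₀] / P(Y=1).
PAF = (0.068943 − 0.0381) / 0.068943 ≈ 0.4474

PAF ≈ 0.447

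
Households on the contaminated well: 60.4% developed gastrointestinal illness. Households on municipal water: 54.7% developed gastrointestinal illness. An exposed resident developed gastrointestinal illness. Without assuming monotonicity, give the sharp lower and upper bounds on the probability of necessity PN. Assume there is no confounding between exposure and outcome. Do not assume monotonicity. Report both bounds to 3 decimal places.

p₁ = 0.604, p₀ = 0.547.
Under exogeneity alone the bounds on PN are max{0,(p₁−p₀)/p₁} ≤ PN ≤ min{1,(1−p₀)/p₁}.
  lower = (p₁ − p₀)/p₁ = 0.057 / 0.604 ≈ 0.0944
  upper = min{1, (1 − p₀)/p₁} = 0.453 / 0.604 ≈ 0.7500

0.094 ≤ PN ≤ 0.750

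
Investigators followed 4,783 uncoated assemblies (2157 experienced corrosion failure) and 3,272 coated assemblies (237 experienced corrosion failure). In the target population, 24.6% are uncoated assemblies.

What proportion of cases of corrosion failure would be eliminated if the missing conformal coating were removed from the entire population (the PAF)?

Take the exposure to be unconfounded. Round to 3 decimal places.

p₁ = P(outcome | exposed) = 2157/4783 = 0.45097
p₀ = P(outcome | unexposed) = 237/3272 = 0.072433
Overall risk P(Y=1) = π·p₁ + (1−π)·p₀ = 0.246×0.45097 + 0.754×0.072433 = 0.16555.
Under exogeneity, PAF = [P(Y=1) − p₀] / P(Y=1).
PAF = (0.16555 − 0.072433) / 0.16555 ≈ 0.5625

PAF ≈ 0.562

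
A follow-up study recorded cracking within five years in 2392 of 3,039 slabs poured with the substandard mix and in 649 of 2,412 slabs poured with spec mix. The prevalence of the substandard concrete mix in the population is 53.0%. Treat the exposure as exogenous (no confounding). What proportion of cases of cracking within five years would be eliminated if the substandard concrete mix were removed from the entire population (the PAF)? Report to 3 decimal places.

p₁ = P(outcome | exposed) = 2392/3039 = 0.7871
p₀ = P(outcome | unexposed) = 649/2412 = 0.26907
Overall risk P(Y=1) = π·p₁ + (1−π)·p₀ = 0.53×0.7871 + 0.47×0.26907 = 0.54363.
Under exogeneity, PAF = [P(Y=1) − p₀] / P(Y=1).
PAF = (0.54363 − 0.26907) / 0.54363 ≈ 0.5050

PAF ≈ 0.505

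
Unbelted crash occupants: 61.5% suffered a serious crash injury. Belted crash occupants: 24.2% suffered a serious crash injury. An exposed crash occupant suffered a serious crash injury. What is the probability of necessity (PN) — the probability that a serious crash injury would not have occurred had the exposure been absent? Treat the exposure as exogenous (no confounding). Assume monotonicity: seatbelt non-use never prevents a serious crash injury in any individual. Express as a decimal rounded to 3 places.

PN ≈ 0.607

p₁ = 0.615, p₀ = 0.242.
Under exogeneity and monotonicity, PN = (p₁ − p₀) / p₁.
PN = (0.615 − 0.242) / 0.615 = 0.373 / 0.615 ≈ 0.6065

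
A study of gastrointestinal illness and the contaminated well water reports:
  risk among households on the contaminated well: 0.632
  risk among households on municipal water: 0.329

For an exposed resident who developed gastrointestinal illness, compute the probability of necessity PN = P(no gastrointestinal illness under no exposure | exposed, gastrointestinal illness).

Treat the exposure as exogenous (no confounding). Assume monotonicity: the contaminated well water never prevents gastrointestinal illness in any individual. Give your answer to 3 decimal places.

PN ≈ 0.479

Let p₁ = 0.632, p₀ = 0.329.
Under exogeneity and monotonicity, PN = (p₁ − p₀) / p₁.
PN = (0.632 − 0.329) / 0.632 = 0.303 / 0.632 ≈ 0.4794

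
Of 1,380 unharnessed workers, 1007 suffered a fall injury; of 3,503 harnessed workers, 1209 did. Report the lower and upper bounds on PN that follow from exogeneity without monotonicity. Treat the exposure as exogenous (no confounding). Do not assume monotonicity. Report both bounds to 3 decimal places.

p₁ = P(outcome | exposed) = 1007/1380 = 0.72971
p₀ = P(outcome | unexposed) = 1209/3503 = 0.34513
Under exogeneity alone the bounds on PN are max{0,(p₁−p₀)/p₁} ≤ PN ≤ min{1,(1−p₀)/p₁}.
  lower = (p₁ − p₀)/p₁ = 0.38458 / 0.72971 ≈ 0.5270
  upper = min{1, (1 − p₀)/p₁} = 0.65487 / 0.72971 ≈ 0.8974

0.527 ≤ PN ≤ 0.897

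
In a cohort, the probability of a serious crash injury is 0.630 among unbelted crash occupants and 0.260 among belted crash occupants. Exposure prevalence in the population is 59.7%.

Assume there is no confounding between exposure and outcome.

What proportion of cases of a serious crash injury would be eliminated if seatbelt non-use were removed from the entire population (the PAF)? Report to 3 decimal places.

PAF ≈ 0.459

Let p₁ = 0.63, p₀ = 0.26.
Overall risk P(Y=1) = π·p₁ + (1−π)·p₀ = 0.597×0.63 + 0.403×0.26 = 0.48089.
Under exogeneity, PAF = [P(Y=1) − p₀] / P(Y=1).
PAF = (0.48089 − 0.26) / 0.48089 ≈ 0.4593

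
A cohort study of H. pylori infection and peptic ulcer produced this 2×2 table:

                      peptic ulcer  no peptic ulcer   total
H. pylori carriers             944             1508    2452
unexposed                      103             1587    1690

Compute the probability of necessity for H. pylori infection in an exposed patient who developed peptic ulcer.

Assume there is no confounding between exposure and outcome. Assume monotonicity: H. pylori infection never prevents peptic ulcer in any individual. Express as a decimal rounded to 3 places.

p₁ = P(outcome | exposed) = 944/2452 = 0.38499
p₀ = P(outcome | unexposed) = 103/1690 = 0.060947
Under exogeneity and monotonicity, PN = (p₁ − p₀) / p₁.
PN = (0.38499 − 0.060947) / 0.38499 = 0.32405 / 0.38499 ≈ 0.8417

PN ≈ 0.842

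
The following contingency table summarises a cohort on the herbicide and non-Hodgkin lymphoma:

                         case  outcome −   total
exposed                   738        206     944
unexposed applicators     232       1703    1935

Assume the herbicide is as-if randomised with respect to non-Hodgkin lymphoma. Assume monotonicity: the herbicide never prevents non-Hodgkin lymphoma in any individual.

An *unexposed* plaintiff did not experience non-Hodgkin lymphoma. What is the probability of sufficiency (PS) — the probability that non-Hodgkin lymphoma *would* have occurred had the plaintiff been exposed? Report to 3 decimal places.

p₁ = P(outcome | exposed) = 738/944 = 0.78178
p₀ = P(outcome | unexposed) = 232/1935 = 0.1199
Under exogeneity and monotonicity, PS = (p₁ − p₀) / (1 − p₀).
PS = (0.78178 − 0.1199) / (1 − 0.1199) = 0.66188 / 0.8801 ≈ 0.7521

PS ≈ 0.752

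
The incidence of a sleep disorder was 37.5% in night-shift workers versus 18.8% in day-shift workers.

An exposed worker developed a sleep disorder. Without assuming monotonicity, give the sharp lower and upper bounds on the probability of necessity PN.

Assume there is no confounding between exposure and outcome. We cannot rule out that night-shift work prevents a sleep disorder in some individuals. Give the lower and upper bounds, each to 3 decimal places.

p₁ = 0.375, p₀ = 0.188.
Under exogeneity alone the bounds on PN are max{0,(p₁−p₀)/p₁} ≤ PN ≤ min{1,(1−p₀)/p₁}.
  lower = (p₁ − p₀)/p₁ = 0.187 / 0.375 ≈ 0.4987
  upper = min{1, (1 − p₀)/p₁} = 0.812 / 0.375 ≈ 2.1653 → capped at 1

0.499 ≤ PN ≤ 1.000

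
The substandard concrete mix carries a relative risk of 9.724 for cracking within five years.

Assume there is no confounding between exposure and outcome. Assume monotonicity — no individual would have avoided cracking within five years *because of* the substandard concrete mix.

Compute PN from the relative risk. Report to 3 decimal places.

Under exogeneity and monotonicity, PN = (RR − 1) / RR = 1 − 1/RR.
PN = (9.724 − 1) / 9.724 = 8.724 / 9.724 ≈ 0.8972

PN ≈ 0.897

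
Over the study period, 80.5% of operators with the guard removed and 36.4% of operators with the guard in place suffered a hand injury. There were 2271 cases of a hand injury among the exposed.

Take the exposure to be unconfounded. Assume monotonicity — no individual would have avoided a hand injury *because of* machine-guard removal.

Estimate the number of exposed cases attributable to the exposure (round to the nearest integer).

p₁ = 0.805, p₀ = 0.364.
PN = (p₁ − p₀)/p₁ = (0.805 − 0.364) / 0.805 ≈ 0.54783.
Attributable cases ≈ PN × (exposed cases) = 0.54783 × 2271 ≈ 1244.11.

about 1244 cases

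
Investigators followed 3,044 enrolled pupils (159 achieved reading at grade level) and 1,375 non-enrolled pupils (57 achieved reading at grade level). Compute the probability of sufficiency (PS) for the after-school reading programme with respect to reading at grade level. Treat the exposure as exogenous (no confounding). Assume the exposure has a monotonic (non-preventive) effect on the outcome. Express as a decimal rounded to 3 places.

p₁ = P(outcome | exposed) = 159/3044 = 0.052234
p₀ = P(outcome | unexposed) = 57/1375 = 0.041455
Under exogeneity and monotonicity, PS = (p₁ − p₀) / (1 − p₀).
PS = (0.052234 − 0.041455) / (1 − 0.041455) = 0.010779 / 0.95855 ≈ 0.0112

PS ≈ 0.011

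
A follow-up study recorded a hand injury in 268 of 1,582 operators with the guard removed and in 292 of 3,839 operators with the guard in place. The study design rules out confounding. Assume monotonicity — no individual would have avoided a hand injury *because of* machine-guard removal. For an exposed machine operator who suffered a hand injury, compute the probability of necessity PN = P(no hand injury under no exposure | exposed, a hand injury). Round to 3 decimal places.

p₁ = P(outcome | exposed) = 268/1582 = 0.16941
p₀ = P(outcome | unexposed) = 292/3839 = 0.076061
Under exogeneity and monotonicity, PN = (p₁ − p₀) / p₁.
PN = (0.16941 − 0.076061) / 0.16941 = 0.093344 / 0.16941 ≈ 0.5510

PN ≈ 0.551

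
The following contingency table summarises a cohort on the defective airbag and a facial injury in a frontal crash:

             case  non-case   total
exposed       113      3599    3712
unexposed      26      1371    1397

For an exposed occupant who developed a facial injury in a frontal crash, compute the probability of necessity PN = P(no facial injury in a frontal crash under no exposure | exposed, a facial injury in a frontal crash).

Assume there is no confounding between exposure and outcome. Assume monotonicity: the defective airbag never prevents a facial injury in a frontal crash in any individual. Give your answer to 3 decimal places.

PN ≈ 0.389

p₁ = P(outcome | exposed) = 113/3712 = 0.030442
p₀ = P(outcome | unexposed) = 26/1397 = 0.018611
Under exogeneity and monotonicity, PN = (p₁ − p₀)/p₁.
PN = (0.030442 − 0.018611) / 0.030442 ≈ 0.3886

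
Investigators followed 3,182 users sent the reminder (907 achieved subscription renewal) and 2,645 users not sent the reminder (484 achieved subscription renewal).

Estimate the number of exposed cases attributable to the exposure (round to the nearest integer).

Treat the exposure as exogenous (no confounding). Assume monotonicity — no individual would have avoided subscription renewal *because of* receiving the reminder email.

about 325 cases

p₁ = P(outcome | exposed) = 907/3182 = 0.28504
p₀ = P(outcome | unexposed) = 484/2645 = 0.18299
PN = (p₁ − p₀)/p₁ = (0.28504 − 0.18299) / 0.28504 ≈ 0.35803.
Attributable cases ≈ PN × (exposed cases) = 0.35803 × 907 ≈ 324.74.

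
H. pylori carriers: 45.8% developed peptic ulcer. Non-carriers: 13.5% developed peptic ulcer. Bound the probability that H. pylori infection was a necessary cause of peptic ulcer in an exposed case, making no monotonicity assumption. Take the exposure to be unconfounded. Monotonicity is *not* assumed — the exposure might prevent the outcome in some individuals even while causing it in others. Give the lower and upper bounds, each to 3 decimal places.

p₁ = 0.458, p₀ = 0.135.
Under exogeneity alone the bounds on PN are max{0,(p₁−p₀)/p₁} ≤ PN ≤ min{1,(1−p₀)/p₁}.
  lower = (p₁ − p₀)/p₁ = 0.323 / 0.458 ≈ 0.7052
  upper = min{1, (1 − p₀)/p₁} = 0.865 / 0.458 ≈ 1.8886 → capped at 1

0.705 ≤ PN ≤ 1.000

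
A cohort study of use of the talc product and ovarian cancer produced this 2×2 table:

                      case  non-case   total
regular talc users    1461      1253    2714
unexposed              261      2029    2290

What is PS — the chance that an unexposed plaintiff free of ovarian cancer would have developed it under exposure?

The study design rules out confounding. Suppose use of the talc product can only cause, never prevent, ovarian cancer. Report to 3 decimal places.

PS ≈ 0.479

p₁ = P(outcome | exposed) = 1461/2714 = 0.53832
p₀ = P(outcome | unexposed) = 261/2290 = 0.11397
Under exogeneity and monotonicity, PS = (p₁ − p₀)/(1 − p₀).
PS = (0.53832 − 0.11397) / 0.88603 ≈ 0.4789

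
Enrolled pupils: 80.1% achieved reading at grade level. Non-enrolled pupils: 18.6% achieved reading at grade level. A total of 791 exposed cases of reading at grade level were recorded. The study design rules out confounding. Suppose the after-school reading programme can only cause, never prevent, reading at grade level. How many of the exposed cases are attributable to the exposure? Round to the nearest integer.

p₁ = 0.801, p₀ = 0.186.
PN = (p₁ − p₀)/p₁ = (0.801 − 0.186) / 0.801 ≈ 0.76779.
Attributable cases ≈ PN × (exposed cases) = 0.76779 × 791 ≈ 607.32.

about 607 cases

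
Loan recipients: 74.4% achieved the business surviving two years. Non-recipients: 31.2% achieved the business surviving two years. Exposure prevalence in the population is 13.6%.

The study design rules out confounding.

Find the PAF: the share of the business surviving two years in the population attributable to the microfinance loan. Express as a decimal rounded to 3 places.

PAF ≈ 0.158

p₁ = 0.744, p₀ = 0.312.
Overall risk P(Y=1) = π·p₁ + (1−π)·p₀ = 0.136×0.744 + 0.864×0.312 = 0.37075.
Under exogeneity, PAF = [P(Y=1) − p₀] / P(Y=1).
PAF = (0.37075 − 0.312) / 0.37075 ≈ 0.1585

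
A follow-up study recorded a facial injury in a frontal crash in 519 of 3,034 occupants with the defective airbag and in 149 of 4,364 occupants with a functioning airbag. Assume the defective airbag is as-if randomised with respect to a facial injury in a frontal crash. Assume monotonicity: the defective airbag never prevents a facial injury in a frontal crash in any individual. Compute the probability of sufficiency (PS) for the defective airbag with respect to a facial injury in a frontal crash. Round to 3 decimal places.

PS ≈ 0.142

p₁ = P(outcome | exposed) = 519/3034 = 0.17106
p₀ = P(outcome | unexposed) = 149/4364 = 0.034143
Under exogeneity and monotonicity, PS = (p₁ − p₀) / (1 − p₀).
PS = (0.17106 − 0.034143) / (1 − 0.034143) = 0.13692 / 0.96586 ≈ 0.1418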